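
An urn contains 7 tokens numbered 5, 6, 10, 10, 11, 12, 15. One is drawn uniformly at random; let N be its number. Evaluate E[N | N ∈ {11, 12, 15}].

38/3

P(N ∈ {11, 12, 15}) = 3/7.
Σ over the event: 11·1/7 + 12·1/7 + 15·1/7 = 38/7.
E[N | N ∈ {11, 12, 15}] = (38/7) / (3/7) = 38/3.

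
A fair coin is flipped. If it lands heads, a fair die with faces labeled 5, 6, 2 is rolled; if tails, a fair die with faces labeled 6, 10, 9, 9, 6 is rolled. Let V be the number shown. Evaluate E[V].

E[V | heads] = (5+6+2)/3 = 13/3.
E[V | tails] = (6+10+9+9+6)/5 = 8.
By the law of total expectation,
E[V] = (1/2)·(13/3) + (1/2)·(8) = 37/6.

37/6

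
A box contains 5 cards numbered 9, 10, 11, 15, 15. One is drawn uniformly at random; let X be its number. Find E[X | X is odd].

25/2

P(X is odd) = 4/5.
Σ over the event: 9·1/5 + 11·1/5 + 15·2/5 = 10.
E[X | X is odd] = (10) / (4/5) = 25/2.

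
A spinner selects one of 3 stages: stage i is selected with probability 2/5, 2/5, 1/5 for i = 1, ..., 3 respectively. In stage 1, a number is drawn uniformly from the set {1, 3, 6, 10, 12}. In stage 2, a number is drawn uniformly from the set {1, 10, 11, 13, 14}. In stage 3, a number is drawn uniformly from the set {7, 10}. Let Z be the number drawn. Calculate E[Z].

409/50

E[Z | stage 1] = (1+3+6+10+12)/5 = 32/5.
E[Z | stage 2] = (1+10+11+13+14)/5 = 49/5.
E[Z | stage 3] = (7+10)/2 = 17/2.
E[Z] = (2/5)·(32/5) + (2/5)·(49/5) + (1/5)·(17/2) = 409/50.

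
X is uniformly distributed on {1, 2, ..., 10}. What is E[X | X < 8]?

Given X < 8, X is equally likely to be any of {1, 2, 3, 4, 5, 6, 7}.
E[X | X < 8] = (1 + 2 + 3 + 4 + 5 + 6 + 7) / 7 = 4.

4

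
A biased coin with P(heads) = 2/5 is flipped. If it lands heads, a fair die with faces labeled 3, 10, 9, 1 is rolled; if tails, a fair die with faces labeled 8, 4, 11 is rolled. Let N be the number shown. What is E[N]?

E[N | heads] = (3+10+9+1)/4 = 23/4.
E[N | tails] = (8+4+11)/3 = 23/3.
By the law of total expectation,
E[N] = (2/5)·(23/4) + (3/5)·(23/3) = 69/10.

69/10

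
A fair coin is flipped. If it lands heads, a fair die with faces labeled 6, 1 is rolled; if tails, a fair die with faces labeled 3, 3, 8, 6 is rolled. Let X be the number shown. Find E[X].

E[X | heads] = (6+1)/2 = 7/2.
E[X | tails] = (3+3+8+6)/4 = 5.
By the law of total expectation,
E[X] = (1/2)·(7/2) + (1/2)·(5) = 17/4.

17/4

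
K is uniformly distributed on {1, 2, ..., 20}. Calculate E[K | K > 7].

14

P(K > 7) = 13/20.
E[K | K > 7] = (91/10) / (13/20) = 14.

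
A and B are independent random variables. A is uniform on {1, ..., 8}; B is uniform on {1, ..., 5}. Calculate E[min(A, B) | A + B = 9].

P(A + B = 9) = 1/8.
Summing min(A,B)·P(x,y) over outcomes with A + B = 9 gives 7/20.
E[min(A, B) | A + B = 9] = (7/20) / (1/8) = 14/5.

14/5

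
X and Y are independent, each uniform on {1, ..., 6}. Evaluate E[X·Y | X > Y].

35/3

P(X > Y) = 5/12.
Summing XY·P(x,y) over outcomes with X > Y gives 175/36.
E[X·Y | X > Y] = (175/36) / (5/12) = 35/3.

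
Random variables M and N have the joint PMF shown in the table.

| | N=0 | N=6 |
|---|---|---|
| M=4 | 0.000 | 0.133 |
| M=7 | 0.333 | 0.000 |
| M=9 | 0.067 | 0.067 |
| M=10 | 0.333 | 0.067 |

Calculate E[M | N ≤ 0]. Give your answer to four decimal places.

8.5457

P(N ≤ 0) = 0.733.
Σ M·P over the event = 7·(0.333) + 9·(0.067) + 10·(0.333) = 6.264.
E[M | N ≤ 0] = (6.264) / (0.733) = 8.5457.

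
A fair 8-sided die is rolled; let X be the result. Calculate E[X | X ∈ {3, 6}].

9/2

P(X ∈ {3, 6}) = 1/4.
Σ over the event: 3·1/8 + 6·1/8 = 9/8.
E[X | X ∈ {3, 6}] = (9/8) / (1/4) = 9/2.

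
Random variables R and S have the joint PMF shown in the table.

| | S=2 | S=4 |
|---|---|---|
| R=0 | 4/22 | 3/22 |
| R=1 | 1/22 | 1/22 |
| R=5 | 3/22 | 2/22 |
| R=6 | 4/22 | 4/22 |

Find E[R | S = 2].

10/3

P(S = 2) = 6/11.
Σ R·P over the event = 0·(4/22) + 1·(1/22) + 5·(3/22) + 6·(4/22) = 20/11.
E[R | S = 2] = (20/11) / (6/11) = 10/3.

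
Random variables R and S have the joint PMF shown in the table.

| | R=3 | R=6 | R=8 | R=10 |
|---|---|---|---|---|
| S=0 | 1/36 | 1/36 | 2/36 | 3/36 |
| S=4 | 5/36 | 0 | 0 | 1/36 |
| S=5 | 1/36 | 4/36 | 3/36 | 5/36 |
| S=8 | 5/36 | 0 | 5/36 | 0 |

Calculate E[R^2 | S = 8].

73/2

P(S = 8) = 5/18.
Σ R^2·P over the event = 9·(5/36) + 64·(5/36) = 365/36.
E[R^2 | S = 8] = (365/36) / (5/18) = 73/2.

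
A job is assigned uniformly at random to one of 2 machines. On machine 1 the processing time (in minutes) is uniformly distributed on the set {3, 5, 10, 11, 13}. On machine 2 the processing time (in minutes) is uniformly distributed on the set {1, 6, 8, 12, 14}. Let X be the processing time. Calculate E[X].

E[X | machine 1] = (3+5+10+11+13)/5 = 42/5.
E[X | machine 2] = (1+6+8+12+14)/5 = 41/5.
By the law of total expectation,
E[X] = (1/2)·(42/5) + (1/2)·(41/5) = 83/10.

83/10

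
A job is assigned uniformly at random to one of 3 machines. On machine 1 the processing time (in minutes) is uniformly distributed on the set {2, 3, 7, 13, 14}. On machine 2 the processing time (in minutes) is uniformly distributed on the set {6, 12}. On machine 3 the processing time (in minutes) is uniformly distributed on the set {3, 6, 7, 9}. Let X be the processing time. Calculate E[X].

461/60

E[X | machine 1] = (2+3+7+13+14)/5 = 39/5.
E[X | machine 2] = (6+12)/2 = 9.
E[X | machine 3] = (3+6+7+9)/4 = 25/4.
E[X] = (1/3)·(39/5) + (1/3)·(9) + (1/3)·(25/4) = 461/60.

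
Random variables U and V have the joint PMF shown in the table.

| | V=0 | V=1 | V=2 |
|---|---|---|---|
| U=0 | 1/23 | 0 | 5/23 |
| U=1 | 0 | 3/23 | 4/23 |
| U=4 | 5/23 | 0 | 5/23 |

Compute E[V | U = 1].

11/7

P(U = 1) = 7/23.
Σ V·P over the event = 1·(3/23) + 2·(4/23) = 11/23.
E[V | U = 1] = (11/23) / (7/23) = 11/7.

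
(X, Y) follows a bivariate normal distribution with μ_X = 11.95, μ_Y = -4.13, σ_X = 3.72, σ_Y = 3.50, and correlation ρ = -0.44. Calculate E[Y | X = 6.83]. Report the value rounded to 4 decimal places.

The regression of Y on X has slope ρ·σ_Y/σ_X and passes through (μ_X, μ_Y).
E[Y | X=6.83] = -4.13 + (-0.44)·(3.50/3.72)·(6.83 − (11.95)) = -4.13 + (-0.41398)·(-5.12) = -2.0104.

-2.0104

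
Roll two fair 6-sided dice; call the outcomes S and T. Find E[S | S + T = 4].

2

P(S + T = 4) = 1/12.
Summing S·P(x,y) over outcomes with S + T = 4 gives 1/6.
E[S | S + T = 4] = (1/6) / (1/12) = 2.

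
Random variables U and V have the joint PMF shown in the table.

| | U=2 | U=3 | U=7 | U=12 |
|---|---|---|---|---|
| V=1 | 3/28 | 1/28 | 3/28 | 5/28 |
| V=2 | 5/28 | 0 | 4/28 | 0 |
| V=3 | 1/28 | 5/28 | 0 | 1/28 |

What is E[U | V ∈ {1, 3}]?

119/19

P(V ∈ {1, 3}) = 19/28.
Σ U·P over the event = 2·(3/28) + 2·(1/28) + 3·(1/28) + 3·(5/28) + 7·(3/28) + 12·(5/28) + 12·(1/28) = 17/4.
E[U | V ∈ {1, 3}] = (17/4) / (19/28) = 119/19.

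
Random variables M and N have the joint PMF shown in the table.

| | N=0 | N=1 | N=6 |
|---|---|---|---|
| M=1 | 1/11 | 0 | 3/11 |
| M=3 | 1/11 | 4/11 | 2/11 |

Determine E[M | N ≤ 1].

P(N ≤ 1) = 6/11.
Σ M·P over the event = 1·(1/11) + 3·(1/11) + 3·(4/11) = 16/11.
E[M | N ≤ 1] = (16/11) / (6/11) = 8/3.

8/3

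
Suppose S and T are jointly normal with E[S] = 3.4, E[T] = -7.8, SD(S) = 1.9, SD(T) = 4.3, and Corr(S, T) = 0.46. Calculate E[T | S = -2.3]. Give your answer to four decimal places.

-13.7340

The regression of T on S has slope ρ·σ_T/σ_S and passes through (μ_S, μ_T).
E[T | S=-2.3] = -7.8 + (0.46)·(4.3/1.9)·(-2.3 − (3.4)) = -7.8 + (1.04105)·(-5.7) = -13.7340.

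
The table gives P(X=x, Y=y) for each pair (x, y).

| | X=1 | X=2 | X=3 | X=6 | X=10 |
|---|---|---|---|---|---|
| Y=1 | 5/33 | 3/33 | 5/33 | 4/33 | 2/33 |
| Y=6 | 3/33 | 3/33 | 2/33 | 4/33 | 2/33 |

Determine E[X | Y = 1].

70/19

P(Y = 1) = 19/33.
Σ X·P over the event = 1·(5/33) + 2·(3/33) + 3·(5/33) + 6·(4/33) + 10·(2/33) = 70/33.
E[X | Y = 1] = (70/33) / (19/33) = 70/19.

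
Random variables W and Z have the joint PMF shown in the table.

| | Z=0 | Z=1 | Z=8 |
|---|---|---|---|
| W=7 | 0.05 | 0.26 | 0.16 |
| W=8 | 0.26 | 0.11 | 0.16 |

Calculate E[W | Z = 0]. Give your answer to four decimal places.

P(Z = 0) = 0.31.
Σ W·P over the event = 7·(0.05) + 8·(0.26) = 2.43.
E[W | Z = 0] = (2.43) / (0.31) = 7.8387.

7.8387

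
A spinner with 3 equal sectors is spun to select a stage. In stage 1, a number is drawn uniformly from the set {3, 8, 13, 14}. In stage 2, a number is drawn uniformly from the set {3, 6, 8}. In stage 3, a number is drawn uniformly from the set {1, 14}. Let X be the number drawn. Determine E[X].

E[X | stage 1] = (3+8+13+14)/4 = 19/2.
E[X | stage 2] = (3+6+8)/3 = 17/3.
E[X | stage 3] = (1+14)/2 = 15/2.
E[X] = (1/3)·(19/2) + (1/3)·(17/3) + (1/3)·(15/2) = 68/9.

68/9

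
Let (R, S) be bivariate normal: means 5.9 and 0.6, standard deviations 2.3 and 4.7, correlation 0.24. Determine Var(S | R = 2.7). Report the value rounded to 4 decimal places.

Var(S | R=x) = (1 − ρ²)·σ_S².
Var(S | R=2.7) = (4.7)²·(1 − (0.24)²) = 22.09·0.9424 = 20.8176.

20.8176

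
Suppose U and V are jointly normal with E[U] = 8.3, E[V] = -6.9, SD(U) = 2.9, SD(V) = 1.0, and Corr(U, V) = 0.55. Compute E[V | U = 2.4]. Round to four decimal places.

The regression of V on U has slope ρ·σ_V/σ_U and passes through (μ_U, μ_V).
E[V | U=2.4] = -6.9 + (0.55)·(1.0/2.9)·(2.4 − (8.3)) = -6.9 + (0.18966)·(-5.9) = -8.0190.

-8.0190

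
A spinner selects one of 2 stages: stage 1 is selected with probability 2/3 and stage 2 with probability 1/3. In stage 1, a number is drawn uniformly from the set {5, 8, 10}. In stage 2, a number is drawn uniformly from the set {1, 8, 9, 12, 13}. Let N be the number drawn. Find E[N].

359/45

E[N | stage 1] = (5+8+10)/3 = 23/3.
E[N | stage 2] = (1+8+9+12+13)/5 = 43/5.
By the law of total expectation,
E[N] = (2/3)·(23/3) + (1/3)·(43/5) = 359/45.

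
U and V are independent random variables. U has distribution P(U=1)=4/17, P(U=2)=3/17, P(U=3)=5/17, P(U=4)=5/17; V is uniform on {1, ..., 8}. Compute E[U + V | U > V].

P(U > V) = 7/34.
Summing (U+V)·P(x,y) over outcomes with U > V gives 18/17.
E[U + V | U > V] = (18/17) / (7/34) = 36/7.

36/7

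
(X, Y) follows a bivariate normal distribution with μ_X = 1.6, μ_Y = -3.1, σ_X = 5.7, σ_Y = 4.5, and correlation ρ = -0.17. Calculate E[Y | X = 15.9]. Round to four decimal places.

The regression of Y on X has slope ρ·σ_Y/σ_X and passes through (μ_X, μ_Y).
E[Y | X=15.9] = -3.1 + (-0.17)·(4.5/5.7)·(15.9 − (1.6)) = -3.1 + (-0.13421)·(14.3) = -5.0192.

-5.0192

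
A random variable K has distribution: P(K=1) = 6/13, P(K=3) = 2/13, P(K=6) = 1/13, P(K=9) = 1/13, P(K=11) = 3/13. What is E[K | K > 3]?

P(K > 3) = 5/13.
Σ over the event: 6·1/13 + 9·1/13 + 11·3/13 = 48/13.
E[K | K > 3] = (48/13) / (5/13) = 48/5.

48/5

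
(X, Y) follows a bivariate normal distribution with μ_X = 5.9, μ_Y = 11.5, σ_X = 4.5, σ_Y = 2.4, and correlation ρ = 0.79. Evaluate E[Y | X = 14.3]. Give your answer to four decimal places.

15.0392

The regression of Y on X has slope ρ·σ_Y/σ_X and passes through (μ_X, μ_Y).
E[Y | X=14.3] = 11.5 + (0.79)·(2.4/4.5)·(14.3 − (5.9)) = 11.5 + (0.42133)·(8.4) = 15.0392.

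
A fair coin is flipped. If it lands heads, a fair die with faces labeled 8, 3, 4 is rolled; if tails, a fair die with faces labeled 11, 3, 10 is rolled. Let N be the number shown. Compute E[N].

E[N | heads] = (8+3+4)/3 = 5.
E[N | tails] = (11+3+10)/3 = 8.
E[N] = (1/2)·(5) + (1/2)·(8) = 13/2.

13/2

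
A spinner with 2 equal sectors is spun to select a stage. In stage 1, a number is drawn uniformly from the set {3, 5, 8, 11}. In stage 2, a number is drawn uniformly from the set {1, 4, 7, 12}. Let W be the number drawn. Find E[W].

51/8

E[W | stage 1] = (3+5+8+11)/4 = 27/4.
E[W | stage 2] = (1+4+7+12)/4 = 6.
E[W] = (1/2)·(27/4) + (1/2)·(6) = 51/8.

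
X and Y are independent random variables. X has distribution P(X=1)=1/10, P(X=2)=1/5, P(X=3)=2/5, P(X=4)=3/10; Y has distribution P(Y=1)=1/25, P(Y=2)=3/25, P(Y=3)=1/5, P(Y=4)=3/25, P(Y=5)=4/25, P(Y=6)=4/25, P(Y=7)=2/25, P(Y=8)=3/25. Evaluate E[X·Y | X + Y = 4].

P(X + Y = 4) = 3/50.
Summing XY·P(x,y) over outcomes with X + Y = 4 gives 51/250.
E[X·Y | X + Y = 4] = (51/250) / (3/50) = 17/5.

17/5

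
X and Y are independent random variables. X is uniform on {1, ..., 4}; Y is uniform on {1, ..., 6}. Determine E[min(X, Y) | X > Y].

Outcomes with X > Y: (2,1), (3,1), (3,2), (4,1), (4,2), (4,3), each with probability 1/24.
E[min(X, Y) | X > Y] = (1 + 1 + 2 + 1 + 2 + 3) / 6 = 5/3.

5/3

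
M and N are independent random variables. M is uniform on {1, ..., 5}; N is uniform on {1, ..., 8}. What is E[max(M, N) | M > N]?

Outcomes with M > N: (2,1), (3,1), (3,2), (4,1), (4,2), (4,3), (5,1), (5,2), (5,3), (5,4), each with probability 1/40.
E[max(M, N) | M > N] = (2 + 3 + 3 + 4 + 4 + 4 + 5 + 5 + 5 + 5) / 10 = 4.

4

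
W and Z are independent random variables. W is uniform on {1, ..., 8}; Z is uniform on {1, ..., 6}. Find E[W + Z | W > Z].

79/9

P(W > Z) = 9/16.
Summing (W+Z)·P(x,y) over outcomes with W > Z gives 79/16.
E[W + Z | W > Z] = (79/16) / (9/16) = 79/9.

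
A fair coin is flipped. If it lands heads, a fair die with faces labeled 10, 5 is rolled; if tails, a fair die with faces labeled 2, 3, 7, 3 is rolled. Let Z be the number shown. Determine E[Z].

E[Z | heads] = (10+5)/2 = 15/2.
E[Z | tails] = (2+3+7+3)/4 = 15/4.
E[Z] = (1/2)·(15/2) + (1/2)·(15/4) = 45/8.

45/8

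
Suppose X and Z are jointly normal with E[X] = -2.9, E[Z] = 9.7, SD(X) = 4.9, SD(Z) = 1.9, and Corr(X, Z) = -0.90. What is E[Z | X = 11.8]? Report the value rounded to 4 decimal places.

4.5700

E[Z | X=x] = μ_Z + ρ(σ_Z/σ_X)(x − μ_X) for jointly normal variables.
E[Z | X=11.8] = 9.7 + (-0.90)·(1.9/4.9)·(11.8 − (-2.9)) = 9.7 + (-0.34898)·(14.7) = 4.5700.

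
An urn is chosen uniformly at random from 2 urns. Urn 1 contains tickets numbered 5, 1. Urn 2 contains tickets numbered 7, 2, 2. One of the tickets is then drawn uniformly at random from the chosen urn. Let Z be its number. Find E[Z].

10/3

E[Z | urn 1] = (5+1)/2 = 3.
E[Z | urn 2] = (7+2+2)/3 = 11/3.
E[Z] = (1/2)·(3) + (1/2)·(11/3) = 10/3.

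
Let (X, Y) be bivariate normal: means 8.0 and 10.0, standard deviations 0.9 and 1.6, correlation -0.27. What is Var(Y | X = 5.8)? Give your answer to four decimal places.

2.3734

For a bivariate normal, Var(Y | X=x) = σ_Y²(1 − ρ²).
Var(Y | X=5.8) = (1.6)²·(1 − (-0.27)²) = 2.56·0.9271 = 2.3734.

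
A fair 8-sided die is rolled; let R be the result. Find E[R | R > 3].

Given R > 3, R is equally likely to be any of {4, 5, 6, 7, 8}.
E[R | R > 3] = (4 + 5 + 6 + 7 + 8) / 5 = 6.

6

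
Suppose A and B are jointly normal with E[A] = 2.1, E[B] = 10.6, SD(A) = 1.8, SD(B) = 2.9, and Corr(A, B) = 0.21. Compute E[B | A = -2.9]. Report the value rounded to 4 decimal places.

For a bivariate normal, E[B | A=x] = μ_B + ρ·(σ_B/σ_A)·(x − μ_A).
E[B | A=-2.9] = 10.6 + (0.21)·(2.9/1.8)·(-2.9 − (2.1)) = 10.6 + (0.338333)·(-5) = 8.9083.

8.9083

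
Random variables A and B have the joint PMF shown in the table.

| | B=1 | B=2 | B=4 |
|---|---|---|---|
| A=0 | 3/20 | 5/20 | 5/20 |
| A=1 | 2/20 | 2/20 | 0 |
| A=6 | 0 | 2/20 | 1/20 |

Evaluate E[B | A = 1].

3/2

P(A = 1) = 1/5.
Σ B·P over the event = 1·(2/20) + 2·(2/20) = 3/10.
E[B | A = 1] = (3/10) / (1/5) = 3/2.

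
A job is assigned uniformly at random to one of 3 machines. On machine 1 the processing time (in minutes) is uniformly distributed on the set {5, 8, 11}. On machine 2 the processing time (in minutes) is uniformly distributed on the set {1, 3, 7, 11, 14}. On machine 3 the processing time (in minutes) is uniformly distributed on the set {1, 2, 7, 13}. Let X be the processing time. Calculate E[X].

419/60

E[X | machine 1] = (5+8+11)/3 = 8.
E[X | machine 2] = (1+3+7+11+14)/5 = 36/5.
E[X | machine 3] = (1+2+7+13)/4 = 23/4.
By the law of total expectation,
E[X] = (1/3)·(8) + (1/3)·(36/5) + (1/3)·(23/4) = 419/60.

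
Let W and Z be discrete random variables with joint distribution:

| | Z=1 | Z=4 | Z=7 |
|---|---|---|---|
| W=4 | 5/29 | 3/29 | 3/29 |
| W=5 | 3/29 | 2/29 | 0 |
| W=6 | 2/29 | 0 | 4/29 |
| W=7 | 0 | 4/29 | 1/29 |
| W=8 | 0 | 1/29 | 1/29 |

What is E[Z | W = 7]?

23/5

P(W = 7) = 5/29.
Σ Z·P over the event = 4·(4/29) + 7·(1/29) = 23/29.
E[Z | W = 7] = (23/29) / (5/29) = 23/5.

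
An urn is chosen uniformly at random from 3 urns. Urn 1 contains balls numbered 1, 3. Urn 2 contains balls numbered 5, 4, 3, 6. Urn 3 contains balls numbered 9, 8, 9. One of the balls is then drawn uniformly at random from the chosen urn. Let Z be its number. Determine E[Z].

E[Z | urn 1] = (1+3)/2 = 2.
E[Z | urn 2] = (5+4+3+6)/4 = 9/2.
E[Z | urn 3] = (9+8+9)/3 = 26/3.
By the law of total expectation,
E[Z] = (1/3)·(2) + (1/3)·(9/2) + (1/3)·(26/3) = 91/18.

91/18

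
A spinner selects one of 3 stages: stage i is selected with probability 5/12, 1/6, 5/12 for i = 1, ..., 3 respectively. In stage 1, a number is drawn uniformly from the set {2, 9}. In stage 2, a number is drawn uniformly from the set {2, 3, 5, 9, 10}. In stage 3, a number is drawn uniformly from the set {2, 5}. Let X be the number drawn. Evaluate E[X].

283/60

E[X | stage 1] = (2+9)/2 = 11/2.
E[X | stage 2] = (2+3+5+9+10)/5 = 29/5.
E[X | stage 3] = (2+5)/2 = 7/2.
By the law of total expectation,
E[X] = (5/12)·(11/2) + (1/6)·(29/5) + (5/12)·(7/2) = 283/60.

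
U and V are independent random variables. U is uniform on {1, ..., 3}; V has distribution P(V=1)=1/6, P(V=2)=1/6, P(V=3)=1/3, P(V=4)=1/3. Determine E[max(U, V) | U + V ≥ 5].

39/11

P(U + V ≥ 5) = 11/18.
Summing max(U,V)·P(x,y) over outcomes with U + V ≥ 5 gives 13/6.
E[max(U, V) | U + V ≥ 5] = (13/6) / (11/18) = 39/11.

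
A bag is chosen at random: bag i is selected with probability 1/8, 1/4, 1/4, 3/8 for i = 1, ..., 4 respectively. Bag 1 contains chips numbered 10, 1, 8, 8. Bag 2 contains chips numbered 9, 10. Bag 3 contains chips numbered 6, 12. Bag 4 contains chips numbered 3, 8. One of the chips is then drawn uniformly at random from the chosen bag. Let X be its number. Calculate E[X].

241/32

E[X | bag 1] = (10+1+8+8)/4 = 27/4.
E[X | bag 2] = (9+10)/2 = 19/2.
E[X | bag 3] = (6+12)/2 = 9.
E[X | bag 4] = (3+8)/2 = 11/2.
By the law of total expectation,
E[X] = (1/8)·(27/4) + (1/4)·(19/2) + (1/4)·(9) + (3/8)·(11/2) = 241/32.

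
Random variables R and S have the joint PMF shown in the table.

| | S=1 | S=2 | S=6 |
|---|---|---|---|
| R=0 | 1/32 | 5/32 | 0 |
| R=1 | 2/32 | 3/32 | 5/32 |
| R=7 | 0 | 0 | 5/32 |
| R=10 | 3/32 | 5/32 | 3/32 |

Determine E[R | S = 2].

P(S = 2) = 13/32.
Σ R·P over the event = 0·(5/32) + 1·(3/32) + 10·(5/32) = 53/32.
E[R | S = 2] = (53/32) / (13/32) = 53/13.

53/13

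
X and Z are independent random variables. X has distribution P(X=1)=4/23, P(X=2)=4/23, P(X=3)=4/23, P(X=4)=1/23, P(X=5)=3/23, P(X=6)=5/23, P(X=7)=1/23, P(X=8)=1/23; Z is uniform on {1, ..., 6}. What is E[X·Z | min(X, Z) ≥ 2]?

336/19

P(min(X, Z) ≥ 2) = 95/138.
Summing XZ·P(x,y) over outcomes with min(X, Z) ≥ 2 gives 280/23.
E[X·Z | min(X, Z) ≥ 2] = (280/23) / (95/138) = 336/19.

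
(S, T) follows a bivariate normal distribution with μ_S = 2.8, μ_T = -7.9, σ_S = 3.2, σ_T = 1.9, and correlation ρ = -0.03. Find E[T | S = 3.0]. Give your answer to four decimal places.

-7.9036

E[T | S=x] = μ_T + ρ(σ_T/σ_S)(x − μ_S) for jointly normal variables.
E[T | S=3.0] = -7.9 + (-0.03)·(1.9/3.2)·(3.0 − (2.8)) = -7.9 + (-0.017812)·(0.2) = -7.9036.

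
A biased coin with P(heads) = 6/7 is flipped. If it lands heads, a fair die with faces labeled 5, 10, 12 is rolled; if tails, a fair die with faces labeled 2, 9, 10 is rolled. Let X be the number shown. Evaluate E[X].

61/7

E[X | heads] = (5+10+12)/3 = 9.
E[X | tails] = (2+9+10)/3 = 7.
E[X] = (6/7)·(9) + (1/7)·(7) = 61/7.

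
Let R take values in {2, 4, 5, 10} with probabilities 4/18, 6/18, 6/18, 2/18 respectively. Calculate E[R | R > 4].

25/4

P(R > 4) = 4/9.
Σ over the event: 5·1/3 + 10·1/9 = 25/9.
E[R | R > 4] = (25/9) / (4/9) = 25/4.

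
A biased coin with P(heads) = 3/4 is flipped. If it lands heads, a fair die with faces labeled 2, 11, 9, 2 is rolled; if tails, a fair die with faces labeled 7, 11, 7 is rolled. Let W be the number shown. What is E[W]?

79/12

E[W | heads] = (2+11+9+2)/4 = 6.
E[W | tails] = (7+11+7)/3 = 25/3.
E[W] = (3/4)·(6) + (1/4)·(25/3) = 79/12.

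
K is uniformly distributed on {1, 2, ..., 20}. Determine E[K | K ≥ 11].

Given K ≥ 11, K is equally likely to be any of {11, 12, 13, 14, 15, 16, 17, 18, 19, 20}.
E[K | K ≥ 11] = (11 + 12 + 13 + 14 + 15 + 16 + 17 + 18 + 19 + 20) / 10 = 31/2.

31/2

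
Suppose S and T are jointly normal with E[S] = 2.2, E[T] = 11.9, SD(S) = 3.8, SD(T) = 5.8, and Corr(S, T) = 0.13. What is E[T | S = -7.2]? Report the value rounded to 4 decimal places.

The regression of T on S has slope ρ·σ_T/σ_S and passes through (μ_S, μ_T).
E[T | S=-7.2] = 11.9 + (0.13)·(5.8/3.8)·(-7.2 − (2.2)) = 11.9 + (0.198421)·(-9.4) = 10.0348.

10.0348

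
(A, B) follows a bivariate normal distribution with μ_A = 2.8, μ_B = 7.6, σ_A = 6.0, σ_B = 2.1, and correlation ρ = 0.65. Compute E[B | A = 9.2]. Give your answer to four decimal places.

The regression of B on A has slope ρ·σ_B/σ_A and passes through (μ_A, μ_B).
E[B | A=9.2] = 7.6 + (0.65)·(2.1/6.0)·(9.2 − (2.8)) = 7.6 + (0.2275)·(6.4) = 9.0560.

9.0560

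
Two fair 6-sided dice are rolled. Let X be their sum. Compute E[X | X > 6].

26/3

P(X > 6) = 7/12.
Σ over the event: 7·1/6 + 8·5/36 + 9·1/9 + 10·1/12 + 11·1/18 + 12·1/36 = 91/18.
E[X | X > 6] = (91/18) / (7/12) = 26/3.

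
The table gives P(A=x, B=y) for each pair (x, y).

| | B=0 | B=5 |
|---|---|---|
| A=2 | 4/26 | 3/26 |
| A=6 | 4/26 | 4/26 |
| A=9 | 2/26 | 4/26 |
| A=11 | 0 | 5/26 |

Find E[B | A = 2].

P(A = 2) = 7/26.
Σ B·P over the event = 0·(4/26) + 5·(3/26) = 15/26.
E[B | A = 2] = (15/26) / (7/26) = 15/7.

15/7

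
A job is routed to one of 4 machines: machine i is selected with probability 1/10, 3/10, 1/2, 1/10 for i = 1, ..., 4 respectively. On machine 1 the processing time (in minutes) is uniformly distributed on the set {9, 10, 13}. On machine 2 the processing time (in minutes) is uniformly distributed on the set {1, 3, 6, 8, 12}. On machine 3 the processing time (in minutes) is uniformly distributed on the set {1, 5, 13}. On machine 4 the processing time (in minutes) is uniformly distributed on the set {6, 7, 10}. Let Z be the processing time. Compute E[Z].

E[Z | machine 1] = (9+10+13)/3 = 32/3.
E[Z | machine 2] = (1+3+6+8+12)/5 = 6.
E[Z | machine 3] = (1+5+13)/3 = 19/3.
E[Z | machine 4] = (6+7+10)/3 = 23/3.
E[Z] = (1/10)·(32/3) + (3/10)·(6) + (1/2)·(19/3) + (1/10)·(23/3) = 34/5.

34/5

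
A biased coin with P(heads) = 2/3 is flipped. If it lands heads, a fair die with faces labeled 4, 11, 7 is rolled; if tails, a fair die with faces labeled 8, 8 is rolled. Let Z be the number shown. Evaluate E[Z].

68/9

E[Z | heads] = (4+11+7)/3 = 22/3.
E[Z | tails] = (8+8)/2 = 8.
E[Z] = (2/3)·(22/3) + (1/3)·(8) = 68/9.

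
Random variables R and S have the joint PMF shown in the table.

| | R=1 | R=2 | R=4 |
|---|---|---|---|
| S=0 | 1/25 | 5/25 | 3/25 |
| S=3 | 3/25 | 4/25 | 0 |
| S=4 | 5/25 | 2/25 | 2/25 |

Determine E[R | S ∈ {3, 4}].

P(S ∈ {3, 4}) = 16/25.
Σ R·P over the event = 1·(3/25) + 1·(5/25) + 2·(4/25) + 2·(2/25) + 4·(2/25) = 28/25.
E[R | S ∈ {3, 4}] = (28/25) / (16/25) = 7/4.

7/4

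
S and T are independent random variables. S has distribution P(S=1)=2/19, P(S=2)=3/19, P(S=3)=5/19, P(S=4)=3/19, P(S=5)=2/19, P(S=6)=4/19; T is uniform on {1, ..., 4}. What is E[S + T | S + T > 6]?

8

P(S + T > 6) = 33/76.
Summing (S+T)·P(x,y) over outcomes with S + T > 6 gives 66/19.
E[S + T | S + T > 6] = (66/19) / (33/76) = 8.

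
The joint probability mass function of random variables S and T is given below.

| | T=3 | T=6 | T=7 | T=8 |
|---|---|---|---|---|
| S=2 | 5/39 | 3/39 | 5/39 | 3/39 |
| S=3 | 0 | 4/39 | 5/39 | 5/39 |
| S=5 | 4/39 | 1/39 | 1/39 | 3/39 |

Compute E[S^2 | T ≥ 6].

P(T ≥ 6) = 10/13.
Summing S^2·P(S=x,T=y) over the conditioning event gives 295/39.
E[S^2 | T ≥ 6] = (295/39) / (10/13) = 59/6.

59/6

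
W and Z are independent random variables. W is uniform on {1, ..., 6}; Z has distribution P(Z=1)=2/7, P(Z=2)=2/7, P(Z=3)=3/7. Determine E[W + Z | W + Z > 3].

221/36

P(W + Z > 3) = 6/7.
Summing (W+Z)·P(x,y) over outcomes with W + Z > 3 gives 221/42.
E[W + Z | W + Z > 3] = (221/42) / (6/7) = 221/36.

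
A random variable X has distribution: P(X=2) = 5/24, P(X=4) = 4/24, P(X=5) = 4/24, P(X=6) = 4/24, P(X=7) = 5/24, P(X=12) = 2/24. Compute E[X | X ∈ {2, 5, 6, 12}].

26/5

P(X ∈ {2, 5, 6, 12}) = 5/8.
Σ over the event: 2·5/24 + 5·1/6 + 6·1/6 + 12·1/12 = 13/4.
E[X | X ∈ {2, 5, 6, 12}] = (13/4) / (5/8) = 26/5.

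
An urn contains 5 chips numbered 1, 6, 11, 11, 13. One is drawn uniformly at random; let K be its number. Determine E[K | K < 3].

P(K < 3) = 1/5.
Σ over the event: 1·1/5 = 1/5.
E[K | K < 3] = (1/5) / (1/5) = 1.

1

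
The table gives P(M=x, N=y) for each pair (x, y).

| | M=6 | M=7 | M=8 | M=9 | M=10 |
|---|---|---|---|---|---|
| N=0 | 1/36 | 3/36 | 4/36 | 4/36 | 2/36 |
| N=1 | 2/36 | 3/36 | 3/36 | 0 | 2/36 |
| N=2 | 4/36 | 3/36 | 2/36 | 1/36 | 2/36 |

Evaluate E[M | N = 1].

P(N = 1) = 5/18.
Σ M·P over the event = 6·(2/36) + 7·(3/36) + 8·(3/36) + 10·(2/36) = 77/36.
E[M | N = 1] = (77/36) / (5/18) = 77/10.

77/10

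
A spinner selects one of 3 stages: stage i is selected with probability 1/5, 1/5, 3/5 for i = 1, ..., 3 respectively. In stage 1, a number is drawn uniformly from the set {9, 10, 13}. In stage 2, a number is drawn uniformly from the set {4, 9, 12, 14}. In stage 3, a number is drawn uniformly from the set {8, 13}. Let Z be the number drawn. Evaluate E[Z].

E[Z | stage 1] = (9+10+13)/3 = 32/3.
E[Z | stage 2] = (4+9+12+14)/4 = 39/4.
E[Z | stage 3] = (8+13)/2 = 21/2.
E[Z] = (1/5)·(32/3) + (1/5)·(39/4) + (3/5)·(21/2) = 623/60.

623/60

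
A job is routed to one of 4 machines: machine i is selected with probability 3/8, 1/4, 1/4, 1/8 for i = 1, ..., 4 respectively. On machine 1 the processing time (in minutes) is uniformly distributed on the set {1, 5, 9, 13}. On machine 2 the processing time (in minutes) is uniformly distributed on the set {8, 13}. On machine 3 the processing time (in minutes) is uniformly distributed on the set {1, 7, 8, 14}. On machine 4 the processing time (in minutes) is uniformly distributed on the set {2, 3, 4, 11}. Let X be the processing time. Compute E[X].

E[X | machine 1] = (1+5+9+13)/4 = 7.
E[X | machine 2] = (8+13)/2 = 21/2.
E[X | machine 3] = (1+7+8+14)/4 = 15/2.
E[X | machine 4] = (2+3+4+11)/4 = 5.
E[X] = (3/8)·(7) + (1/4)·(21/2) + (1/4)·(15/2) + (1/8)·(5) = 31/4.

31/4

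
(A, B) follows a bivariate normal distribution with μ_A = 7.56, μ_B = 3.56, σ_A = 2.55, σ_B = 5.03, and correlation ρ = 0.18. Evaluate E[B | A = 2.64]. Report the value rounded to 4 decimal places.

The regression of B on A has slope ρ·σ_B/σ_A and passes through (μ_A, μ_B).
E[B | A=2.64] = 3.56 + (0.18)·(5.03/2.55)·(2.64 − (7.56)) = 3.56 + (0.35506)·(-4.92) = 1.8131.

1.8131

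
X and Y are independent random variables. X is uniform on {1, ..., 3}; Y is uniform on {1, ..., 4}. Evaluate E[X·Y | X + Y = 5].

16/3

Outcomes with X + Y = 5: (1,4), (2,3), (3,2), each with probability 1/12.
E[X·Y | X + Y = 5] = (4 + 6 + 6) / 3 = 16/3.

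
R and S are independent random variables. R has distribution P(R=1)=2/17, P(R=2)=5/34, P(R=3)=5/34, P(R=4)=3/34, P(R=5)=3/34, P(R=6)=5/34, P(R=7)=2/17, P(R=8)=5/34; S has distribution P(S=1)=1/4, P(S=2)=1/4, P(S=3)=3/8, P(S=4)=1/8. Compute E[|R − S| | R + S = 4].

P(R + S = 4) = 2/17.
Summing |R−S|·P(x,y) over outcomes with R + S = 4 gives 11/68.
E[|R − S| | R + S = 4] = (11/68) / (2/17) = 11/8.

11/8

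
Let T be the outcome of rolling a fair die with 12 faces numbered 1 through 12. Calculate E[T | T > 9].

11

Given T > 9, T is equally likely to be any of {10, 11, 12}.
E[T | T > 9] = (10 + 11 + 12) / 3 = 11.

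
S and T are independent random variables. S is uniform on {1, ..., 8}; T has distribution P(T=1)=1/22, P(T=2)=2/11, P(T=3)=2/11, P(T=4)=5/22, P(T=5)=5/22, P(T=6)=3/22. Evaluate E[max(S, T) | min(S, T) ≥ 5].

211/32

P(min(S, T) ≥ 5) = 2/11.
Summing max(S,T)·P(x,y) over outcomes with min(S, T) ≥ 5 gives 211/176.
E[max(S, T) | min(S, T) ≥ 5] = (211/176) / (2/11) = 211/32.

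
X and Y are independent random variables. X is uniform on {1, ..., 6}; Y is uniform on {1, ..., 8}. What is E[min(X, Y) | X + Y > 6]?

P(X + Y > 6) = 11/16.
Summing min(X,Y)·P(x,y) over outcomes with X + Y > 6 gives 37/16.
E[min(X, Y) | X + Y > 6] = (37/16) / (11/16) = 37/11.

37/11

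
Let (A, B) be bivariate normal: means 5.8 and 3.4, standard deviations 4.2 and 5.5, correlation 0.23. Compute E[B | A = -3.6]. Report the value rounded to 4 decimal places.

0.5688

E[B | A=x] = μ_B + ρ(σ_B/σ_A)(x − μ_A) for jointly normal variables.
E[B | A=-3.6] = 3.4 + (0.23)·(5.5/4.2)·(-3.6 − (5.8)) = 3.4 + (0.30119)·(-9.4) = 0.5688.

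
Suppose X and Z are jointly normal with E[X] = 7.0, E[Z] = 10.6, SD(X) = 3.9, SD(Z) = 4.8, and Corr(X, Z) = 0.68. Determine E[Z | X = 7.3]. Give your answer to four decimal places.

10.8511

E[Z | X=x] = μ_Z + ρ(σ_Z/σ_X)(x − μ_X) for jointly normal variables.
E[Z | X=7.3] = 10.6 + (0.68)·(4.8/3.9)·(7.3 − (7.0)) = 10.6 + (0.83692)·(0.3) = 10.8511.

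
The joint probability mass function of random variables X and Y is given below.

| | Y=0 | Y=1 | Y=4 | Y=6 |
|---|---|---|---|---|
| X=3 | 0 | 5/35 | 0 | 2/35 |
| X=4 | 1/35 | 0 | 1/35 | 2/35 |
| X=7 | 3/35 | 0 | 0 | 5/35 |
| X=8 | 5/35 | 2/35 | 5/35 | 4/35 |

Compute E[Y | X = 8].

P(X = 8) = 16/35.
Summing Y·P(X=x,Y=y) over the conditioning event gives 46/35.
E[Y | X = 8] = (46/35) / (16/35) = 23/8.

23/8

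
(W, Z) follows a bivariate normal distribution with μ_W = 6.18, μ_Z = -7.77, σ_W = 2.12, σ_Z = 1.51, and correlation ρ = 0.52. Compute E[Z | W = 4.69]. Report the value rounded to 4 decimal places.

For a bivariate normal, E[Z | W=x] = μ_Z + ρ·(σ_Z/σ_W)·(x − μ_W).
E[Z | W=4.69] = -7.77 + (0.52)·(1.51/2.12)·(4.69 − (6.18)) = -7.77 + (0.37038)·(-1.49) = -8.3219.

-8.3219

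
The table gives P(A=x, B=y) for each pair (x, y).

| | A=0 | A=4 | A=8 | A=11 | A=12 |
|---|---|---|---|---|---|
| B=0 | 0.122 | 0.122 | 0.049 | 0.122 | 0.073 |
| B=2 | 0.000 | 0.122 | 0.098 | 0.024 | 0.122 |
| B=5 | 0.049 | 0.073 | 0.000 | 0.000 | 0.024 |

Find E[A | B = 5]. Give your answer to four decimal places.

3.9726

P(B = 5) = 0.146.
Σ A·P over the event = 0·(0.049) + 4·(0.073) + 12·(0.024) = 0.580.
E[A | B = 5] = (0.580) / (0.146) = 3.9726.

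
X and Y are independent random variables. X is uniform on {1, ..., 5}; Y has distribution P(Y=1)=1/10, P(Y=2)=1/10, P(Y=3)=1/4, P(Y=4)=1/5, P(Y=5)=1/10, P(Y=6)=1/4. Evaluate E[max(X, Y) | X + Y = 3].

P(X + Y = 3) = 1/25.
Summing max(X,Y)·P(x,y) over outcomes with X + Y = 3 gives 2/25.
E[max(X, Y) | X + Y = 3] = (2/25) / (1/25) = 2.

2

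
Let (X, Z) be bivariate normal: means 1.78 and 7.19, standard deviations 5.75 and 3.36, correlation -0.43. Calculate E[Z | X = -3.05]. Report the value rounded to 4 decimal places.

E[Z | X=x] = μ_Z + ρ(σ_Z/σ_X)(x − μ_X) for jointly normal variables.
E[Z | X=-3.05] = 7.19 + (-0.43)·(3.36/5.75)·(-3.05 − (1.78)) = 7.19 + (-0.25127)·(-4.83) = 8.4036.

8.4036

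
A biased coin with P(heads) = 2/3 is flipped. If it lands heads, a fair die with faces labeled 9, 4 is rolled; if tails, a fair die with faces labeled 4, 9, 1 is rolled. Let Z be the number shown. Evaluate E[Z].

E[Z | heads] = (9+4)/2 = 13/2.
E[Z | tails] = (4+9+1)/3 = 14/3.
E[Z] = (2/3)·(13/2) + (1/3)·(14/3) = 53/9.

53/9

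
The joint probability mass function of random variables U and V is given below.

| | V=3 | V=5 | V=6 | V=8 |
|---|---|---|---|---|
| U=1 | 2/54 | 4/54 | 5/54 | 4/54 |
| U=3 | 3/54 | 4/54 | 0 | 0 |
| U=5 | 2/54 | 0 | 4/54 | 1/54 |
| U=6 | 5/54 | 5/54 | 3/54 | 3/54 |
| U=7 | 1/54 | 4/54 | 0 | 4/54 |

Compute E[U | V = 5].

P(V = 5) = 17/54.
Σ U·P over the event = 1·(4/54) + 3·(4/54) + 6·(5/54) + 7·(4/54) = 37/27.
E[U | V = 5] = (37/27) / (17/54) = 74/17.

74/17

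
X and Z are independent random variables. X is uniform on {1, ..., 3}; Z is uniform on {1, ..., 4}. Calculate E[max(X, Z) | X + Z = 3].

Outcomes with X + Z = 3: (1,2), (2,1), each with probability 1/12.
E[max(X, Z) | X + Z = 3] = (2 + 2) / 2 = 2.

2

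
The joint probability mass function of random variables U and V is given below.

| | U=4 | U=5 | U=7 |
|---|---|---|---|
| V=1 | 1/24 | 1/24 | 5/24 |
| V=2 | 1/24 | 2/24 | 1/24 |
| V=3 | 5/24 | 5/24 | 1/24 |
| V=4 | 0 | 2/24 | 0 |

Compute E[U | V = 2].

P(V = 2) = 1/6.
Σ U·P over the event = 4·(1/24) + 5·(2/24) + 7·(1/24) = 7/8.
E[U | V = 2] = (7/8) / (1/6) = 21/4.

21/4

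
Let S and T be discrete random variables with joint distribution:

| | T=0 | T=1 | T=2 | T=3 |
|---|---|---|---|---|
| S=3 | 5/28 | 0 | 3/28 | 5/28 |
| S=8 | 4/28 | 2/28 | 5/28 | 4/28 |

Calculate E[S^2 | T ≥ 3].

301/9

P(T ≥ 3) = 9/28.
Σ S^2·P over the event = 9·(5/28) + 64·(4/28) = 43/4.
E[S^2 | T ≥ 3] = (43/4) / (9/28) = 301/9.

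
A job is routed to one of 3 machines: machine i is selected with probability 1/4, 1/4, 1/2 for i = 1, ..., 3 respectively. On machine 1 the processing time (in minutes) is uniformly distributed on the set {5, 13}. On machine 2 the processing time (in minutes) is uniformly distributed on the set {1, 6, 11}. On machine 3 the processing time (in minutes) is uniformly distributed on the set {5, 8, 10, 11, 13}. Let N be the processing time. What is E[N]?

169/20

E[N | machine 1] = (5+13)/2 = 9.
E[N | machine 2] = (1+6+11)/3 = 6.
E[N | machine 3] = (5+8+10+11+13)/5 = 47/5.
E[N] = (1/4)·(9) + (1/4)·(6) + (1/2)·(47/5) = 169/20.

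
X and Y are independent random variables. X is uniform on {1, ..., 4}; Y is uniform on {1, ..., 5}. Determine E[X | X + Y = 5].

5/2

P(X + Y = 5) = 1/5.
Summing X·P(x,y) over outcomes with X + Y = 5 gives 1/2.
E[X | X + Y = 5] = (1/2) / (1/5) = 5/2.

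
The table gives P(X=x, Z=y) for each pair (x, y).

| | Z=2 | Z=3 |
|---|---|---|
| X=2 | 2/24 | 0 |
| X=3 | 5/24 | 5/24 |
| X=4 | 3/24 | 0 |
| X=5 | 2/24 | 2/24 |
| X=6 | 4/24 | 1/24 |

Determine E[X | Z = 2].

P(Z = 2) = 2/3.
Σ X·P over the event = 2·(2/24) + 3·(5/24) + 4·(3/24) + 5·(2/24) + 6·(4/24) = 65/24.
E[X | Z = 2] = (65/24) / (2/3) = 65/16.

65/16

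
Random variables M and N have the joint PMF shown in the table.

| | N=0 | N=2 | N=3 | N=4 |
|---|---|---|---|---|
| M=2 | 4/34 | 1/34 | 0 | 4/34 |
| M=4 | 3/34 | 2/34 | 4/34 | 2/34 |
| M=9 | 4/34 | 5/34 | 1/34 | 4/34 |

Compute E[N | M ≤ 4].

P(M ≤ 4) = 10/17.
Σ N·P over the event = 0·(4/34) + 2·(1/34) + 4·(4/34) + 0·(3/34) + 2·(2/34) + 3·(4/34) + 4·(2/34) = 21/17.
E[N | M ≤ 4] = (21/17) / (10/17) = 21/10.

21/10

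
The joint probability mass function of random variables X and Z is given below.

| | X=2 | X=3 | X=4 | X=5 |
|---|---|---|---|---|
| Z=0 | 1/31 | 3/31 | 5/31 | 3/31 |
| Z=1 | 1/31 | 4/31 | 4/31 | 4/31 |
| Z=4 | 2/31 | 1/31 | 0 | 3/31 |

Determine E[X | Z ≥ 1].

P(Z ≥ 1) = 19/31.
Σ X·P over the event = 2·(1/31) + 2·(2/31) + 3·(4/31) + 3·(1/31) + 4·(4/31) + 5·(4/31) + 5·(3/31) = 72/31.
E[X | Z ≥ 1] = (72/31) / (19/31) = 72/19.

72/19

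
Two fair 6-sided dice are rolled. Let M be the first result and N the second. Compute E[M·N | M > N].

35/3

P(M > N) = 5/12.
Summing MN·P(x,y) over outcomes with M > N gives 175/36.
E[M·N | M > N] = (175/36) / (5/12) = 35/3.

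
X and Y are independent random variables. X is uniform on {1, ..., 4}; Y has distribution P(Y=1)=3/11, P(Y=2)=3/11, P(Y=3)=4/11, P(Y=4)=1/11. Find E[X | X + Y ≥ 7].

P(X + Y ≥ 7) = 3/22.
Summing X·P(x,y) over outcomes with X + Y ≥ 7 gives 23/44.
E[X | X + Y ≥ 7] = (23/44) / (3/22) = 23/6.

23/6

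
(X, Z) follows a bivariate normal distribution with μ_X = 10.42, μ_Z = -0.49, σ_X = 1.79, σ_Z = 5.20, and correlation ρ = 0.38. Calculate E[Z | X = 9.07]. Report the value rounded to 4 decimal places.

-1.9803

E[Z | X=x] = μ_Z + ρ(σ_Z/σ_X)(x − μ_X) for jointly normal variables.
E[Z | X=9.07] = -0.49 + (0.38)·(5.20/1.79)·(9.07 − (10.42)) = -0.49 + (1.1039)·(-1.35) = -1.9803.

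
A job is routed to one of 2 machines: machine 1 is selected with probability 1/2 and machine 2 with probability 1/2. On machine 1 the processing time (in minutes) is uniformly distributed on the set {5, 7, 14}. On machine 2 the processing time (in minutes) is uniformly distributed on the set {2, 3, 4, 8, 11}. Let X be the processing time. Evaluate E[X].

E[X | machine 1] = (5+7+14)/3 = 26/3.
E[X | machine 2] = (2+3+4+8+11)/5 = 28/5.
E[X] = (1/2)·(26/3) + (1/2)·(28/5) = 107/15.

107/15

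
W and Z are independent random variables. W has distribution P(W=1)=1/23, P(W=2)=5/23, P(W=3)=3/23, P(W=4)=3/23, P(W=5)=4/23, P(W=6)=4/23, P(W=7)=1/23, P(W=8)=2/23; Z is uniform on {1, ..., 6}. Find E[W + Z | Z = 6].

237/23

P(Z = 6) = 1/6.
Summing (W+Z)·P(x,y) over outcomes with Z = 6 gives 79/46.
E[W + Z | Z = 6] = (79/46) / (1/6) = 237/23.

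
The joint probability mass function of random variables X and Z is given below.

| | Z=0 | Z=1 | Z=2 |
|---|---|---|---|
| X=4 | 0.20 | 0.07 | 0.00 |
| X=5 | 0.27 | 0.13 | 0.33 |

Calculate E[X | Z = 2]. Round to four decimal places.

P(Z = 2) = 0.33.
Σ X·P over the event = 5·(0.33) = 1.65.
E[X | Z = 2] = (1.65) / (0.33) = 5.0000.

5.0000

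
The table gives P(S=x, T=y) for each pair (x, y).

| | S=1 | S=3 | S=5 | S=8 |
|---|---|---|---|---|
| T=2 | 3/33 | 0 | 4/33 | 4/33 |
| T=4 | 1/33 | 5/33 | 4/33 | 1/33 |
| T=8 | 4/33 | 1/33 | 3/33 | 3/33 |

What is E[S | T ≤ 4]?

P(T ≤ 4) = 2/3.
Σ S·P over the event = 1·(3/33) + 1·(1/33) + 3·(5/33) + 5·(4/33) + 5·(4/33) + 8·(4/33) + 8·(1/33) = 3.
E[S | T ≤ 4] = (3) / (2/3) = 9/2.

9/2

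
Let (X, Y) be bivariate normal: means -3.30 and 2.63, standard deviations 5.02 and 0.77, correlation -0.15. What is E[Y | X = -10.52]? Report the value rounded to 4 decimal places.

2.7961

E[Y | X=x] = μ_Y + ρ(σ_Y/σ_X)(x − μ_X) for jointly normal variables.
E[Y | X=-10.52] = 2.63 + (-0.15)·(0.77/5.02)·(-10.52 − (-3.30)) = 2.63 + (-0.023008)·(-7.22) = 2.7961.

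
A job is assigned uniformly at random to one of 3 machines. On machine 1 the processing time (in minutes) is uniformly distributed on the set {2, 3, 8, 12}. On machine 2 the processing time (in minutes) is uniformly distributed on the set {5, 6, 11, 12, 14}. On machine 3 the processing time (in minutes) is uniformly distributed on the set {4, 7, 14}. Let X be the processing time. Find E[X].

E[X | machine 1] = (2+3+8+12)/4 = 25/4.
E[X | machine 2] = (5+6+11+12+14)/5 = 48/5.
E[X | machine 3] = (4+7+14)/3 = 25/3.
E[X] = (1/3)·(25/4) + (1/3)·(48/5) + (1/3)·(25/3) = 1451/180.

1451/180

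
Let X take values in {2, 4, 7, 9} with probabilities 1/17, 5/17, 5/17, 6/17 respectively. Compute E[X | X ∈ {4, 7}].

P(X ∈ {4, 7}) = 10/17.
Σ over the event: 4·5/17 + 7·5/17 = 55/17.
E[X | X ∈ {4, 7}] = (55/17) / (10/17) = 11/2.

11/2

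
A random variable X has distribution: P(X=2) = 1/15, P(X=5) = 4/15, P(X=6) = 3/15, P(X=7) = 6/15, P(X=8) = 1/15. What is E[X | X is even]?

P(X is even) = 1/3.
Σ over the event: 2·1/15 + 6·1/5 + 8·1/15 = 28/15.
E[X | X is even] = (28/15) / (1/3) = 28/5.

28/5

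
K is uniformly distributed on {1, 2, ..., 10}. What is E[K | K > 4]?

15/2

Given K > 4, K is equally likely to be any of {5, 6, 7, 8, 9, 10}.
E[K | K > 4] = (5 + 6 + 7 + 8 + 9 + 10) / 6 = 15/2.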